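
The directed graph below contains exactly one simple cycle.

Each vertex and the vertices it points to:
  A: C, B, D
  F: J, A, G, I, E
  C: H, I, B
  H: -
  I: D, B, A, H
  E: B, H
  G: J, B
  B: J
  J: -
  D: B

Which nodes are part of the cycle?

A, C, I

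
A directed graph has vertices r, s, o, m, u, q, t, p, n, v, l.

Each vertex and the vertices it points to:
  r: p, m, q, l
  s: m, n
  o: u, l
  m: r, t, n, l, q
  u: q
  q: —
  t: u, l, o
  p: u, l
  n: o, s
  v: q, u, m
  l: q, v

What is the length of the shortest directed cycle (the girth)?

2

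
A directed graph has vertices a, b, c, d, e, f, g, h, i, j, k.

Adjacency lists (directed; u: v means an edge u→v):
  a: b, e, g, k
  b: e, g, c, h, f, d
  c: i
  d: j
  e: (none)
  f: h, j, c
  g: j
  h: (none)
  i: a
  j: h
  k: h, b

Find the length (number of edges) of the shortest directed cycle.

For each vertex v, BFS finds the shortest path from v back to v.
The shortest such closed walk is a → b → c → i → a, length 4.

4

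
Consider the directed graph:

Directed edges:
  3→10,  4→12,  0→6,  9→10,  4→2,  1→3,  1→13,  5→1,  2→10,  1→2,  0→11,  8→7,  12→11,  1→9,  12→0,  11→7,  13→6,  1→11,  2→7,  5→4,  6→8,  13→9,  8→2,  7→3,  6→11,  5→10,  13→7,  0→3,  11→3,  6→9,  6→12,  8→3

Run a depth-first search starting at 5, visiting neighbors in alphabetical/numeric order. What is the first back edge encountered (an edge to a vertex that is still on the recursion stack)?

DFS from 5 (visiting neighbors in alphabetical/numeric order); mark gray on enter, black on exit:
5 gray
  1 gray
    2 gray
      7 gray
        3 gray
          10 gray
          10 black
        3 black
      7 black
      2→10: 10 black — skip
    2 black
    1→3: 3 black — skip
    9 gray
      9→10: 10 black — skip
    9 black
    11 gray
      11→3: 3 black — skip
      11→7: 7 black — skip
    11 black
    13 gray
      6 gray
        8 gray
          8→2: 2 black — skip
          8→3: 3 black — skip
          8→7: 7 black — skip
        8 black
        6→9: 9 black — skip
        6→11: 11 black — skip
        12 gray
          0 gray
            0→3: 3 black — skip
            0→6: 6 is gray → back edge
First back edge: 0 → 6.

0->6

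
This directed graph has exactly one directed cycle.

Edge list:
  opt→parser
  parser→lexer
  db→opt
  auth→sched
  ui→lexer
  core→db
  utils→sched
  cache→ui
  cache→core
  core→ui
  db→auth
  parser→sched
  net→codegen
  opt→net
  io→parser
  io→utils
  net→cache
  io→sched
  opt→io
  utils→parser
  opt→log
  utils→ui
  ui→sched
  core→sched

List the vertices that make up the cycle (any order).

db, net, opt, core, cache

DFS with gray/black marking from db:
db gray
  opt gray
    net gray
      cache gray
        ui gray
          sched gray
          sched black
          lexer gray
          lexer black
        ui black
        core gray
          core→sched: sched black — skip
          core→db: db is gray → back edge
Back edge closes the cycle db → opt → net → cache → core → db; its vertices are {db, net, opt, core, cache}.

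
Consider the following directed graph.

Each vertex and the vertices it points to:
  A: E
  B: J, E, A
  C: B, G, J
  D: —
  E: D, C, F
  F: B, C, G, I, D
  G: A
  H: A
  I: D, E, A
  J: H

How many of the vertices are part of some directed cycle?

9

A vertex is on a directed cycle iff it belongs to a strongly connected component of size ≥ 2 (or has a self-loop).
The vertices on cycles are {A, B, C, E, F, G, H, I, J} — 9 in total.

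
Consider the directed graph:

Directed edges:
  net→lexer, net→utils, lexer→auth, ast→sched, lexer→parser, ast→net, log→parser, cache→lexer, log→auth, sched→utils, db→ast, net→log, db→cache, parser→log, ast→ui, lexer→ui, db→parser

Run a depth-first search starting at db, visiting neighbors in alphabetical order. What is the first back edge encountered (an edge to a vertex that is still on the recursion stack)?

DFS from db (visiting neighbors in alphabetical order); mark gray on enter, black on exit:
db gray
  ast gray
    net gray
      lexer gray
        auth gray
        auth black
        parser gray
          log gray
            log→auth: auth black — skip
            log→parser: parser is gray → back edge
First back edge: log → parser.

log->parser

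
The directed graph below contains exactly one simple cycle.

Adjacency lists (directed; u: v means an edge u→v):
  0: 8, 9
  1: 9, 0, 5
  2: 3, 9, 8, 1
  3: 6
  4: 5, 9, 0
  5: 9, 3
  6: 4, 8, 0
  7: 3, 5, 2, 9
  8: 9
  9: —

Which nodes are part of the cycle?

3, 4, 5, 6

DFS with gray/black marking from 3:
3 gray
  6 gray
    4 gray
      5 gray
        9 gray
        9 black
        5→3: 3 is gray → back edge
Back edge closes the cycle 3 → 6 → 4 → 5 → 3; its vertices are {3, 4, 5, 6}.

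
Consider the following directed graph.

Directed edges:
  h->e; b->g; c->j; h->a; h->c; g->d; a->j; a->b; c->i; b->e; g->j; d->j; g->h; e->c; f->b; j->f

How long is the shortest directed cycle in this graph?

For each vertex v, BFS finds the shortest path from v back to v.
The shortest such closed walk is b → g → j → f → b, length 4.

4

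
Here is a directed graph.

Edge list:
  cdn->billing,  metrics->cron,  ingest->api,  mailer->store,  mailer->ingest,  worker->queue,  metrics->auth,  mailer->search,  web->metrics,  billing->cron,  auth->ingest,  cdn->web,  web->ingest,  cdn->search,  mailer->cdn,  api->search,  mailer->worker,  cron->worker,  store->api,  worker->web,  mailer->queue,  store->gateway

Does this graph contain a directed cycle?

Yes

DFS with white/gray/black marking, starting from mailer:
mailer gray
  store gray
    api gray
      search gray
      search black
    api black
    gateway gray
    gateway black
  store black
  mailer→search: search black — skip
  ingest gray
    ingest→api: api black — skip
  ingest black
  worker gray
    web gray
      metrics gray
        cron gray
          cron→worker: worker is gray → back edge
Back edge found, so a cycle exists: worker → web → metrics → cron → worker.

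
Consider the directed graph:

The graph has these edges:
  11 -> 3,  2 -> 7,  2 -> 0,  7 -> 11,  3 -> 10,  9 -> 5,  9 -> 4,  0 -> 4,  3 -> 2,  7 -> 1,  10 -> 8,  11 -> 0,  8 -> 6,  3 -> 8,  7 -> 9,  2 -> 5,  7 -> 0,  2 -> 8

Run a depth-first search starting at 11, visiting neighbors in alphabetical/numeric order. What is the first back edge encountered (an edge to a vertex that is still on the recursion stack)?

DFS from 11 (visiting neighbors in alphabetical/numeric order); mark gray on enter, black on exit:
11 gray
  0 gray
    4 gray
    4 black
  0 black
  3 gray
    2 gray
      2→0: 0 black — skip
      5 gray
      5 black
      7 gray
        7→0: 0 black — skip
        1 gray
        1 black
        9 gray
          9→4: 4 black — skip
          9→5: 5 black — skip
        9 black
        7→11: 11 is gray → back edge
First back edge: 7 → 11.

7->11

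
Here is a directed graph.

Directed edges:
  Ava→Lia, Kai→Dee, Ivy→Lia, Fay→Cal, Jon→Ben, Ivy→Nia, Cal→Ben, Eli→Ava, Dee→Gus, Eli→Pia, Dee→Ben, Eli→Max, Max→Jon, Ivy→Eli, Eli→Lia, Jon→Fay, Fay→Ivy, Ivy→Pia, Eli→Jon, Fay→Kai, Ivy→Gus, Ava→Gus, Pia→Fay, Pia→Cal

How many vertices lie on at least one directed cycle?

6

A vertex is on a directed cycle iff it belongs to a strongly connected component of size ≥ 2 (or has a self-loop).
The vertices on cycles are {Eli, Fay, Ivy, Jon, Max, Pia} — 6 in total.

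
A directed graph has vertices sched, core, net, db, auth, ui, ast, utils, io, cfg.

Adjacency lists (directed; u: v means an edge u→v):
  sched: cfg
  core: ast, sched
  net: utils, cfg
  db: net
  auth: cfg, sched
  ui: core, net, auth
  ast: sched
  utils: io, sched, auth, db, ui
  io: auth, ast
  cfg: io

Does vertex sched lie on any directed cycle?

Yes

sched is on a cycle iff sched can reach itself via ≥1 edge.
sched → cfg → io → auth → sched — yes.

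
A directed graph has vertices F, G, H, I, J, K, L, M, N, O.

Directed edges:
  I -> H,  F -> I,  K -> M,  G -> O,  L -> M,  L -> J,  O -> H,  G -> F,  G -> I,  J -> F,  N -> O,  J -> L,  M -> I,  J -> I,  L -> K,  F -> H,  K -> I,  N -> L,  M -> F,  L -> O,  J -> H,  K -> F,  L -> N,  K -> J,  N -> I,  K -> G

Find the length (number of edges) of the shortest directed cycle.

2

For each vertex v, BFS finds the shortest path from v back to v.
The shortest such closed walk is L → N → L, length 2.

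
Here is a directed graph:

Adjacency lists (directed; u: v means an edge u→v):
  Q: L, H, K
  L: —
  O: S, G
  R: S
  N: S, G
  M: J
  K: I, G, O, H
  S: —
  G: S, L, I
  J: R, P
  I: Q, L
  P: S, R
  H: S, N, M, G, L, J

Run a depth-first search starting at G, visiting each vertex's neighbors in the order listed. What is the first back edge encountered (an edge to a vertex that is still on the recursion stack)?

N->G

DFS from G (visiting each vertex's neighbors in the order listed); mark gray on enter, black on exit:
G gray
  S gray
  S black
  L gray
  L black
  I gray
    Q gray
      Q→L: L black — skip
      H gray
        H→S: S black — skip
        N gray
          N→S: S black — skip
          N→G: G is gray → back edge
First back edge: N → G.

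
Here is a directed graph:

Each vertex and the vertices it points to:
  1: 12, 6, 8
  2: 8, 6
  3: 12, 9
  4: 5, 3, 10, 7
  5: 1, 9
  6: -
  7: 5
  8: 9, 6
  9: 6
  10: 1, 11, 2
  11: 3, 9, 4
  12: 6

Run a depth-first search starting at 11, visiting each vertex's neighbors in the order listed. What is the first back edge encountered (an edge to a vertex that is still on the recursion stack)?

DFS from 11 (visiting each vertex's neighbors in the order listed); mark gray on enter, black on exit:
11 gray
  3 gray
    12 gray
      6 gray
      6 black
    12 black
    9 gray
      9→6: 6 black — skip
    9 black
  3 black
  11→9: 9 black — skip
  4 gray
    5 gray
      1 gray
        1→12: 12 black — skip
        1→6: 6 black — skip
        8 gray
          8→9: 9 black — skip
          8→6: 6 black — skip
        8 black
      1 black
      5→9: 9 black — skip
    5 black
    4→3: 3 black — skip
    10 gray
      10→1: 1 black — skip
      10→11: 11 is gray → back edge
First back edge: 10 → 11.

10→11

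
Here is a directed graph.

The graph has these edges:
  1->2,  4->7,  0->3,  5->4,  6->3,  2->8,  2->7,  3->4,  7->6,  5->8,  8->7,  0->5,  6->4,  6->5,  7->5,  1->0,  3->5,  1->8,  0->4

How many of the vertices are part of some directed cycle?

A vertex is on a directed cycle iff it belongs to a strongly connected component of size ≥ 2 (or has a self-loop).
The vertices on cycles are {3, 4, 5, 6, 7, 8} — 6 in total.

6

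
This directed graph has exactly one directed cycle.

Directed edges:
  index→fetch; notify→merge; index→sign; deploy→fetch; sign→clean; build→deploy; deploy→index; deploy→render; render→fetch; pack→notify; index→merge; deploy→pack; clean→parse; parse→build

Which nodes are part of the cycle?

DFS with gray/black marking from deploy:
deploy gray
  index gray
    fetch gray
    fetch black
    merge gray
    merge black
    sign gray
      clean gray
        parse gray
          build gray
            build→deploy: deploy is gray → back edge
Back edge closes the cycle deploy → index → sign → clean → parse → build → deploy; its vertices are {sign, build, clean, index, parse, deploy}.

sign, build, clean, index, parse, deploy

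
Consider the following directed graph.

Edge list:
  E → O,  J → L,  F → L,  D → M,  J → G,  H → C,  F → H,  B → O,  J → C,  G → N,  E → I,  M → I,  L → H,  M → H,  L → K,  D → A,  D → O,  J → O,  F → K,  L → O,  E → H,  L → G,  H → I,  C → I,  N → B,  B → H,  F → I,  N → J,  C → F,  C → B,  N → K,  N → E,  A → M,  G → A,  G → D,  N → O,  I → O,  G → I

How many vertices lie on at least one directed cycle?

12

A vertex is on a directed cycle iff it belongs to a strongly connected component of size ≥ 2 (or has a self-loop).
The vertices on cycles are {A, B, C, D, E, F, G, H, J, L, M, N} — 12 in total.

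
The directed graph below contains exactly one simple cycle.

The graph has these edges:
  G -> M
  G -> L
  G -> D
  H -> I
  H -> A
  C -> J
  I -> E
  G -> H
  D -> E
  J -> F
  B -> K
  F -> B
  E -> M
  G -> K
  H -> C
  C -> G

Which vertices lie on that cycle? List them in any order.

C, G, H

DFS with gray/black marking from G:
G gray
  H gray
    I gray
      E gray
        M gray
        M black
      E black
    I black
    C gray
      C→G: G is gray → back edge
Back edge closes the cycle G → H → C → G; its vertices are {C, G, H}.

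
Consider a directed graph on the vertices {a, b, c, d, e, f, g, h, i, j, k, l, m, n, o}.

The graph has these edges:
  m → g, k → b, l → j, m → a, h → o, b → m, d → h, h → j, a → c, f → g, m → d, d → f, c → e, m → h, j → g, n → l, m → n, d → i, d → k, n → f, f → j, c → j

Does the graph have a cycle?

DFS with white/gray/black marking, starting from i:
i gray
i black
a gray
  c gray
    j gray
      g gray
      g black
    j black
    e gray
    e black
  c black
a black
b gray
  m gray
    d gray
      h gray
        h→j: j black — skip
        o gray
        o black
      h black
      k gray
        k→b: b is gray → back edge
Back edge found, so a cycle exists: b → m → d → k → b.

Yes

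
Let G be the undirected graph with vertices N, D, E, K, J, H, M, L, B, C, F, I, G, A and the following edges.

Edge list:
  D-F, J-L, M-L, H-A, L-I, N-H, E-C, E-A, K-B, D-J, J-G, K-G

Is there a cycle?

DFS, tracking each vertex's parent; an edge to a visited non-parent vertex closes a cycle.
Start from B:
visit B (parent –)
  visit K (parent B)
    K–B: parent, skip
    visit G (parent K)
      visit J (parent G)
        J–G: parent, skip
        visit L (parent J)
          visit I (parent L)
            I–L: parent, skip
          L–J: parent, skip
          visit M (parent L)
            M–L: parent, skip
        visit D (parent J)
          D–J: parent, skip
          visit F (parent D)
            F–D: parent, skip
      G–K: parent, skip
visit N (parent –)
  visit H (parent N)
    visit A (parent H)
      A–H: parent, skip
      visit E (parent A)
        E–A: parent, skip
        visit C (parent E)
          C–E: parent, skip
    H–N: parent, skip
No non-parent visited neighbor found — the graph is a forest.

No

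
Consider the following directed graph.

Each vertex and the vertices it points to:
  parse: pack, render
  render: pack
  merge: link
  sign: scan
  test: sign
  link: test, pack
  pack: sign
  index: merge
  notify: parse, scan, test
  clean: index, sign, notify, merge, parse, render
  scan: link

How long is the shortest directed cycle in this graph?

For each vertex v, BFS finds the shortest path from v back to v.
The shortest such closed walk is scan → link → pack → sign → scan, length 4.

4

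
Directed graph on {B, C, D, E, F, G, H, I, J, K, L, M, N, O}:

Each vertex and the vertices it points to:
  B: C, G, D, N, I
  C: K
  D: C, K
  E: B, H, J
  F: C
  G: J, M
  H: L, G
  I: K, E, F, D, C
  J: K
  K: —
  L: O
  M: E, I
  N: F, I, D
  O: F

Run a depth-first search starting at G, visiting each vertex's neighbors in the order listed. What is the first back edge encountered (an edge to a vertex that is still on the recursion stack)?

B->G

DFS from G (visiting each vertex's neighbors in the order listed); mark gray on enter, black on exit:
G gray
  J gray
    K gray
    K black
  J black
  M gray
    E gray
      B gray
        C gray
          C→K: K black — skip
        C black
        B→G: G is gray → back edge
First back edge: B → G.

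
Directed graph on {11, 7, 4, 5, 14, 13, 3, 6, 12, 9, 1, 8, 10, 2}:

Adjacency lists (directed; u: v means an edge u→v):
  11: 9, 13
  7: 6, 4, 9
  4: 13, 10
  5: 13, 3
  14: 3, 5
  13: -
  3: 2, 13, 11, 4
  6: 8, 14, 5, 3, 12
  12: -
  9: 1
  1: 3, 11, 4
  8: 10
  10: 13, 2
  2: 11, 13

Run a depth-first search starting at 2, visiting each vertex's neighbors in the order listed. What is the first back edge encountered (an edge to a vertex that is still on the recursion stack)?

3→2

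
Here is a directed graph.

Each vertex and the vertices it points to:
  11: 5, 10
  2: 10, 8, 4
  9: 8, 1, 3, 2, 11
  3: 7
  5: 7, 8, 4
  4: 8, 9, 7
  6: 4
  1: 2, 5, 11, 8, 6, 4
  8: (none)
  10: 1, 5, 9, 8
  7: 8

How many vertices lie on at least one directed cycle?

A vertex is on a directed cycle iff it belongs to a strongly connected component of size ≥ 2 (or has a self-loop).
The vertices on cycles are {1, 2, 4, 5, 6, 9, 10, 11} — 8 in total.

8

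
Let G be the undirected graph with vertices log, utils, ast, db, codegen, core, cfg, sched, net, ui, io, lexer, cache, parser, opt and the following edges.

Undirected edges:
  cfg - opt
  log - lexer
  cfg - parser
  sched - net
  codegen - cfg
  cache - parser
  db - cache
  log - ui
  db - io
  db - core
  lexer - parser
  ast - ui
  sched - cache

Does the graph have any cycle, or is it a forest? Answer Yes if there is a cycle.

No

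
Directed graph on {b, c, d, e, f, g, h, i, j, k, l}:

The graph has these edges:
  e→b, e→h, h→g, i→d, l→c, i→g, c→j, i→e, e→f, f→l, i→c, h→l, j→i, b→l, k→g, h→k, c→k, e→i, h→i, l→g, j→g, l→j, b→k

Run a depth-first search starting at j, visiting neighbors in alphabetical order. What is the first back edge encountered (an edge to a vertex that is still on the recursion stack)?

c->j

DFS from j (visiting neighbors in alphabetical order); mark gray on enter, black on exit:
j gray
  g gray
  g black
  i gray
    c gray
      c→j: j is gray → back edge
First back edge: c → j.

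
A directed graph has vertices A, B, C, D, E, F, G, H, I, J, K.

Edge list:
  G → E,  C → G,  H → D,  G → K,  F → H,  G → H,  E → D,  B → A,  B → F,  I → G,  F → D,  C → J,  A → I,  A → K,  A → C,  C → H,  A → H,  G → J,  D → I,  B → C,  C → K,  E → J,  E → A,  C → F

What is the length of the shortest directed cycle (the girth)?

4

For each vertex v, BFS finds the shortest path from v back to v.
The shortest such closed walk is A → I → G → E → A, length 4.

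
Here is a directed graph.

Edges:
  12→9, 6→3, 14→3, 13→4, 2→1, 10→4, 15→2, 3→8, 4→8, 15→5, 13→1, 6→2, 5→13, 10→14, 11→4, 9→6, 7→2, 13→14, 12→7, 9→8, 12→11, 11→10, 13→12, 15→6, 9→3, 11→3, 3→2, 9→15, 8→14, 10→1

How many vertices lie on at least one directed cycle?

8

A vertex is on a directed cycle iff it belongs to a strongly connected component of size ≥ 2 (or has a self-loop).
The vertices on cycles are {3, 5, 8, 9, 12, 13, 14, 15} — 8 in total.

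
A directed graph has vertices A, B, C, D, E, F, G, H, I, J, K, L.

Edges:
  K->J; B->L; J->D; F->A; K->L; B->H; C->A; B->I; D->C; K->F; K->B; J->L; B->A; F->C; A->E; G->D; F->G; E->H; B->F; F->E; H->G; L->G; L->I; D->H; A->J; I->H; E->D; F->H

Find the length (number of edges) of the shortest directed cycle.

For each vertex v, BFS finds the shortest path from v back to v.
The shortest such closed walk is D → H → G → D, length 3.

3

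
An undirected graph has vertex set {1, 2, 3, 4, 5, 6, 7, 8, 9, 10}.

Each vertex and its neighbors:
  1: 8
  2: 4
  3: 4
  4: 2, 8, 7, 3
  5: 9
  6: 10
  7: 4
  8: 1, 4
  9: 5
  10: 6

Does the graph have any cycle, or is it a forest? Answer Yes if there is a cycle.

No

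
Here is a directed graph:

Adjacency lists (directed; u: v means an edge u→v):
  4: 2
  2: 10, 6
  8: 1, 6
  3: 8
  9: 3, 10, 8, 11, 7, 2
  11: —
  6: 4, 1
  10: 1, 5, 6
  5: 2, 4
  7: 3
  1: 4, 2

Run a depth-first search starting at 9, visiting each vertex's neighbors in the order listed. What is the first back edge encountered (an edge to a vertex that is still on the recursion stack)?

DFS from 9 (visiting each vertex's neighbors in the order listed); mark gray on enter, black on exit:
9 gray
  3 gray
    8 gray
      1 gray
        4 gray
          2 gray
            10 gray
              10→1: 1 is gray → back edge
First back edge: 10 → 1.

10->1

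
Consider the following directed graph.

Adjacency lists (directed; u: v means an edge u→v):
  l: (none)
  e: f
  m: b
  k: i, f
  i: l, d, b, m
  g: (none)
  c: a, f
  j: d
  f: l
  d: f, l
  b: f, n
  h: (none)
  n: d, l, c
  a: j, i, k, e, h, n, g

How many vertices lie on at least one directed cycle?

7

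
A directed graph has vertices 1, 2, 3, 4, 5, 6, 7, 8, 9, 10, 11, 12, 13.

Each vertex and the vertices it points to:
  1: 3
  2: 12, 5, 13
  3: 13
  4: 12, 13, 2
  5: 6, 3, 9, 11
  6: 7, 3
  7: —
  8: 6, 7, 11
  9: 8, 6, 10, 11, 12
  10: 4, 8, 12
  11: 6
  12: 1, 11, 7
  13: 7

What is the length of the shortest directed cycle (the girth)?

For each vertex v, BFS finds the shortest path from v back to v.
The shortest such closed walk is 9 → 10 → 4 → 2 → 5 → 9, length 5.

5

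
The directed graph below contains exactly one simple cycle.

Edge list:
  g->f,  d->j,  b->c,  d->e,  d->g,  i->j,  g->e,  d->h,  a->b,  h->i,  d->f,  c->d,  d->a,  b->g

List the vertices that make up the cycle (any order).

DFS with gray/black marking from b:
b gray
  g gray
    f gray
    f black
    e gray
    e black
  g black
  c gray
    d gray
      j gray
      j black
      d→f: f black — skip
      h gray
        i gray
          i→j: j black — skip
        i black
      h black
      d→g: g black — skip
      d→e: e black — skip
      a gray
        a→b: b is gray → back edge
Back edge closes the cycle b → c → d → a → b; its vertices are {a, b, c, d}.

a, b, c, d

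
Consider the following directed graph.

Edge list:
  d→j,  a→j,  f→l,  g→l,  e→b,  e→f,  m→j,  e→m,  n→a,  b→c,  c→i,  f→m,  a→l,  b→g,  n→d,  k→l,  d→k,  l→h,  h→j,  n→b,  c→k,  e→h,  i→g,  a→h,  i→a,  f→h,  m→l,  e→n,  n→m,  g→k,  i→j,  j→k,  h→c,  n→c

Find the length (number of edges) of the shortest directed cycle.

4

For each vertex v, BFS finds the shortest path from v back to v.
The shortest such closed walk is c → i → a → h → c, length 4.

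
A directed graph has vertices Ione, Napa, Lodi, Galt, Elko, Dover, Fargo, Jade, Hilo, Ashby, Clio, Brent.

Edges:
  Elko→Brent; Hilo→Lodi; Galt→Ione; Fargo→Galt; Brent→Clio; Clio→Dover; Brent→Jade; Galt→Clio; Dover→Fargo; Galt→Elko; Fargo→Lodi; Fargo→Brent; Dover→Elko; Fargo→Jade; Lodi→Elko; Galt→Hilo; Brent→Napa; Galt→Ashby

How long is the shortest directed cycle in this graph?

4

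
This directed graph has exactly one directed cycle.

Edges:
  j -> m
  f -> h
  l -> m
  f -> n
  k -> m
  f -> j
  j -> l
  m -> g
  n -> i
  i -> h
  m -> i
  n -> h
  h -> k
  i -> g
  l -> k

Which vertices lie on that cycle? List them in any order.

h, i, k, m

DFS with gray/black marking from m:
m gray
  g gray
  g black
  i gray
    i→g: g black — skip
    h gray
      k gray
        k→m: m is gray → back edge
Back edge closes the cycle m → i → h → k → m; its vertices are {h, i, k, m}.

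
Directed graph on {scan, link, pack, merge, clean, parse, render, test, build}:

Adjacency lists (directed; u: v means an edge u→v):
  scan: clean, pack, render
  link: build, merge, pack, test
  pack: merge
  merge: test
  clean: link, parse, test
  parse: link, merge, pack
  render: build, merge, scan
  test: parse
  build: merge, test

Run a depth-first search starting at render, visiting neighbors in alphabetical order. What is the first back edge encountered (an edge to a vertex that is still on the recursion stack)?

DFS from render (visiting neighbors in alphabetical order); mark gray on enter, black on exit:
render gray
  build gray
    merge gray
      test gray
        parse gray
          link gray
            link→build: build is gray → back edge
First back edge: link → build.

link→build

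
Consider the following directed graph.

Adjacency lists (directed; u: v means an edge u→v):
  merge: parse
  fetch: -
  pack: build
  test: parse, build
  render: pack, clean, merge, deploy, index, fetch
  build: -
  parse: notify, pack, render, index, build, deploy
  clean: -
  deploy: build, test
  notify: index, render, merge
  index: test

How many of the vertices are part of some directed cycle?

A vertex is on a directed cycle iff it belongs to a strongly connected component of size ≥ 2 (or has a self-loop).
The vertices on cycles are {test, index, merge, parse, deploy, notify, render} — 7 in total.

7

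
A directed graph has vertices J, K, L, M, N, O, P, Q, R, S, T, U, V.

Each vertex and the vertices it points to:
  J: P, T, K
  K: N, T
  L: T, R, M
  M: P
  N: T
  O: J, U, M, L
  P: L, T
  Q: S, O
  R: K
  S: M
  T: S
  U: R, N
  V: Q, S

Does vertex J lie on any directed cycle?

No

J lies on a cycle iff there is a path from J back to itself.
Exploring from J, it never reaches itself; equivalently, its strongly connected component is a singleton.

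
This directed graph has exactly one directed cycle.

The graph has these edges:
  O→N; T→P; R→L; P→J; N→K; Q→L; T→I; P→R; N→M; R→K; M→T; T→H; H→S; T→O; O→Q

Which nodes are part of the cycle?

M, N, O, T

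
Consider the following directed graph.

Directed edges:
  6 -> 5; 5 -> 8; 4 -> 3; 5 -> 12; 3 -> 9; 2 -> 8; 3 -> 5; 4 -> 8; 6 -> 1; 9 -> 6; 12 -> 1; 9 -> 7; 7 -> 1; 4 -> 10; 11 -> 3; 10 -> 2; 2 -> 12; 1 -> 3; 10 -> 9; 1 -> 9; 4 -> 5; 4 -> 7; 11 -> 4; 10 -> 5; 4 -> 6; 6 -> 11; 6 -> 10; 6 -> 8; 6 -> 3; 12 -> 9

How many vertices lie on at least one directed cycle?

11

A vertex is on a directed cycle iff it belongs to a strongly connected component of size ≥ 2 (or has a self-loop).
The vertices on cycles are {1, 2, 3, 4, 5, 6, 7, 9, 10, 11, 12} — 11 in total.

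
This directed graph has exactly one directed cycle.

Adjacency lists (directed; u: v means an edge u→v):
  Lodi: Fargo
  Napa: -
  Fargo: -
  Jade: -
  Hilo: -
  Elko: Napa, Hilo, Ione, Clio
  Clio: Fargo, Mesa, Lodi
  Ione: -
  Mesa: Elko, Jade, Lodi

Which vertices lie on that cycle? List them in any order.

DFS with gray/black marking from Clio:
Clio gray
  Fargo gray
  Fargo black
  Mesa gray
    Elko gray
      Napa gray
      Napa black
      Hilo gray
      Hilo black
      Ione gray
      Ione black
      Elko→Clio: Clio is gray → back edge
Back edge closes the cycle Clio → Mesa → Elko → Clio; its vertices are {Clio, Elko, Mesa}.

Clio, Elko, Mesa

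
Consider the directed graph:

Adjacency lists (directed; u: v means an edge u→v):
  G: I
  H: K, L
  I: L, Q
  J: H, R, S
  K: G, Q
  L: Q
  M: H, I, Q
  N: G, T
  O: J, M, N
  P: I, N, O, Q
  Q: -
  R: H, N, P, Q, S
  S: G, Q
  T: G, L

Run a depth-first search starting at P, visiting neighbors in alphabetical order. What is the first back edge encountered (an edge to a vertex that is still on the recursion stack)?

DFS from P (visiting neighbors in alphabetical order); mark gray on enter, black on exit:
P gray
  I gray
    L gray
      Q gray
      Q black
    L black
    I→Q: Q black — skip
  I black
  N gray
    G gray
      G→I: I black — skip
    G black
    T gray
      T→G: G black — skip
      T→L: L black — skip
    T black
  N black
  O gray
    J gray
      H gray
        K gray
          K→G: G black — skip
          K→Q: Q black — skip
        K black
        H→L: L black — skip
      H black
      R gray
        R→H: H black — skip
        R→N: N black — skip
        R→P: P is gray → back edge
First back edge: R → P.

R->P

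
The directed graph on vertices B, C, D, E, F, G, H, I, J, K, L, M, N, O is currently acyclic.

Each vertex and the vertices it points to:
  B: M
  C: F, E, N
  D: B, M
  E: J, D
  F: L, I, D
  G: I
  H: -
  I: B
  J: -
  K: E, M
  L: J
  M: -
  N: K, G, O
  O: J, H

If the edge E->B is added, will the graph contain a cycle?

Adding E→B creates a cycle iff B can already reach E.
Explore from B: no path reaches E. The graph stays acyclic.

No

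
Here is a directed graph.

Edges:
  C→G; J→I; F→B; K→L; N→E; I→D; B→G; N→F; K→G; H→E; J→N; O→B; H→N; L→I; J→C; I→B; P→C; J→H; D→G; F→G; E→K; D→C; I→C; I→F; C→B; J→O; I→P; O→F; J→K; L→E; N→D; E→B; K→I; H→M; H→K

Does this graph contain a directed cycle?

DFS with white/gray/black marking, starting from C:
C gray
  B gray
    G gray
    G black
  B black
  C→G: G black — skip
C black
D gray
  D→G: G black — skip
  D→C: C black — skip
D black
E gray
  E→B: B black — skip
  K gray
    L gray
      L→E: E is gray → back edge
Back edge found, so a cycle exists: E → K → L → E.

Yes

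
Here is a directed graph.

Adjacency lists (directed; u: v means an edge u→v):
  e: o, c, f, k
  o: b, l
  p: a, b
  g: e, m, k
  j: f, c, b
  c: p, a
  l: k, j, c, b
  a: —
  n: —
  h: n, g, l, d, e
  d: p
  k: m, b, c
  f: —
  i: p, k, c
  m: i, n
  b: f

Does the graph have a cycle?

Yes

DFS with white/gray/black marking, starting from p:
p gray
  a gray
  a black
  b gray
    f gray
    f black
  b black
p black
e gray
  o gray
    o→b: b black — skip
    l gray
      k gray
        m gray
          i gray
            i→p: p black — skip
            i→k: k is gray → back edge
Back edge found, so a cycle exists: k → m → i → k.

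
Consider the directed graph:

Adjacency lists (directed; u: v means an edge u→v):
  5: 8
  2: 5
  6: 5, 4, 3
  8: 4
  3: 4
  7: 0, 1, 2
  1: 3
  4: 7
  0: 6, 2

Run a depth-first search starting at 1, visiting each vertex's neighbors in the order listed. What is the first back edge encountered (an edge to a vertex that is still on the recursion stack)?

DFS from 1 (visiting each vertex's neighbors in the order listed); mark gray on enter, black on exit:
1 gray
  3 gray
    4 gray
      7 gray
        0 gray
          6 gray
            5 gray
              8 gray
                8→4: 4 is gray → back edge
First back edge: 8 → 4.

8→4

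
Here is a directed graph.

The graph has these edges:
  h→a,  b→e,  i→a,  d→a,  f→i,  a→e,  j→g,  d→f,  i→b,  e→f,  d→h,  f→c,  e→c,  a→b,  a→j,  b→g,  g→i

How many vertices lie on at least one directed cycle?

7

A vertex is on a directed cycle iff it belongs to a strongly connected component of size ≥ 2 (or has a self-loop).
The vertices on cycles are {a, b, e, f, g, i, j} — 7 in total.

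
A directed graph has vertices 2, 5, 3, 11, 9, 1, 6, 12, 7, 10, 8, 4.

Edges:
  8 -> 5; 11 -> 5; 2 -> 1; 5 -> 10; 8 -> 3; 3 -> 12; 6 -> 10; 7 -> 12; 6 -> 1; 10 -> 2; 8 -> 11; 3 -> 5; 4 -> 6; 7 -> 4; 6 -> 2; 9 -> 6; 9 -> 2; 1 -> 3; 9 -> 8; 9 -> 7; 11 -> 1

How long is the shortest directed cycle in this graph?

5

For each vertex v, BFS finds the shortest path from v back to v.
The shortest such closed walk is 3 → 5 → 10 → 2 → 1 → 3, length 5.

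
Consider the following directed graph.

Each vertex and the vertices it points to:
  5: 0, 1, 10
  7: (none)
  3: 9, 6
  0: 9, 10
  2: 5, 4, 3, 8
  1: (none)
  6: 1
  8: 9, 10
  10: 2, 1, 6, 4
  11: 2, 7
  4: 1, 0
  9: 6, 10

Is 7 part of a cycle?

No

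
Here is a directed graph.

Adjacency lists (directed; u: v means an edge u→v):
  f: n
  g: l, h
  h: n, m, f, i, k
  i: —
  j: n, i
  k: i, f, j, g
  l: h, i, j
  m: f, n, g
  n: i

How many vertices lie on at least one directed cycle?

5

A vertex is on a directed cycle iff it belongs to a strongly connected component of size ≥ 2 (or has a self-loop).
The vertices on cycles are {g, h, k, l, m} — 5 in total.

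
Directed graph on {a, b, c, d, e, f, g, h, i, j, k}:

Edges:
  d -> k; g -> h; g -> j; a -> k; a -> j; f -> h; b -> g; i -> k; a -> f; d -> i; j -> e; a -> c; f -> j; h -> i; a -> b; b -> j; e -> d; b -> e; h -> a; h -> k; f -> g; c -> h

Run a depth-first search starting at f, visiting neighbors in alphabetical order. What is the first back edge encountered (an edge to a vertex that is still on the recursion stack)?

b→g

DFS from f (visiting neighbors in alphabetical order); mark gray on enter, black on exit:
f gray
  g gray
    h gray
      a gray
        b gray
          e gray
            d gray
              i gray
                k gray
                k black
              i black
              d→k: k black — skip
            d black
          e black
          b→g: g is gray → back edge
First back edge: b → g.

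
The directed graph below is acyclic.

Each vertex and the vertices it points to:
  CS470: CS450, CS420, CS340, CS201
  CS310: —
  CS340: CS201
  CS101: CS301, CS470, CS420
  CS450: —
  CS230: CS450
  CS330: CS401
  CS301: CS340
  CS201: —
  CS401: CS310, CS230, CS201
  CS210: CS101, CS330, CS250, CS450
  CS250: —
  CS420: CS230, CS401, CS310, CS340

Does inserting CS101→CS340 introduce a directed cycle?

No

Adding CS101→CS340 creates a cycle iff CS340 can already reach CS101.
Explore from CS340: no path reaches CS101. The graph stays acyclic.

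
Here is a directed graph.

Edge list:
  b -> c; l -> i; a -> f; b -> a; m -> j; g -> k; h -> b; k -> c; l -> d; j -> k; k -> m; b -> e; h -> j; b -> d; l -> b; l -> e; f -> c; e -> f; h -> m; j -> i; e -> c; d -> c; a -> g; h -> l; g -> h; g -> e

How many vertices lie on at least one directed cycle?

8

A vertex is on a directed cycle iff it belongs to a strongly connected component of size ≥ 2 (or has a self-loop).
The vertices on cycles are {a, b, g, h, j, k, l, m} — 8 in total.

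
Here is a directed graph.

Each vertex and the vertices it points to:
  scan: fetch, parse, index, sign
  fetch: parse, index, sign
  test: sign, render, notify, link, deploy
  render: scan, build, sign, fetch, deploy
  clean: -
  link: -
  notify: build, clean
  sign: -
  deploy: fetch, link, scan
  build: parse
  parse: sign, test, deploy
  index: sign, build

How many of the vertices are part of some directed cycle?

A vertex is on a directed cycle iff it belongs to a strongly connected component of size ≥ 2 (or has a self-loop).
The vertices on cycles are {scan, test, build, fetch, index, parse, deploy, notify, render} — 9 in total.

9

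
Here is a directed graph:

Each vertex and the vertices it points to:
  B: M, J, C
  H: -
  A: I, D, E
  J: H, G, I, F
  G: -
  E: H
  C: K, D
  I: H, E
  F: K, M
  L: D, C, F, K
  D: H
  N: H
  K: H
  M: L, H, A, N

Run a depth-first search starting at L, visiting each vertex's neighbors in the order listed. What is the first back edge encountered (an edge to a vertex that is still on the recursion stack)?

DFS from L (visiting each vertex's neighbors in the order listed); mark gray on enter, black on exit:
L gray
  D gray
    H gray
    H black
  D black
  C gray
    K gray
      K→H: H black — skip
    K black
    C→D: D black — skip
  C black
  F gray
    F→K: K black — skip
    M gray
      M→L: L is gray → back edge
First back edge: M → L.

M->L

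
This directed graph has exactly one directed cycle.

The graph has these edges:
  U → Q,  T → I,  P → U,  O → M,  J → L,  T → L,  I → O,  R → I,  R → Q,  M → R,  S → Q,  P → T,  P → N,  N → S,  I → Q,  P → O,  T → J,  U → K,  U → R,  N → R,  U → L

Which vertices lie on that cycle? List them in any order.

DFS with gray/black marking from O:
O gray
  M gray
    R gray
      I gray
        Q gray
        Q black
        I→O: O is gray → back edge
Back edge closes the cycle O → M → R → I → O; its vertices are {I, M, O, R}.

I, M, O, R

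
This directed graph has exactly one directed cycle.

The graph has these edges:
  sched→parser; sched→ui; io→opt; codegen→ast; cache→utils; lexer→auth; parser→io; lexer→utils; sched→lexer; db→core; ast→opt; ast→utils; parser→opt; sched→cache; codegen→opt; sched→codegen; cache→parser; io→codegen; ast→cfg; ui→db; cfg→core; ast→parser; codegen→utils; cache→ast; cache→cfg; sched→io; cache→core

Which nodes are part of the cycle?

io, ast, parser, codegen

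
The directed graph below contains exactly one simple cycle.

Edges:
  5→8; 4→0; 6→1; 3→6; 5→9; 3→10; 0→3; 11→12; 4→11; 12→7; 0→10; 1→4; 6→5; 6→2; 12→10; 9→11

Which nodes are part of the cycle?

DFS with gray/black marking from 6:
6 gray
  1 gray
    4 gray
      0 gray
        10 gray
        10 black
        3 gray
          3→6: 6 is gray → back edge
Back edge closes the cycle 6 → 1 → 4 → 0 → 3 → 6; its vertices are {0, 1, 3, 4, 6}.

0, 1, 3, 4, 6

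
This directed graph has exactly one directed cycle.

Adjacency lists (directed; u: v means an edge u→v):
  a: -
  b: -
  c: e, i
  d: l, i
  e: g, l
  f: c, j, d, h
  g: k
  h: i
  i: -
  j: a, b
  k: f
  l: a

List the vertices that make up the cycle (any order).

c, e, f, g, k

DFS with gray/black marking from f:
f gray
  c gray
    e gray
      g gray
        k gray
          k→f: f is gray → back edge
Back edge closes the cycle f → c → e → g → k → f; its vertices are {c, e, f, g, k}.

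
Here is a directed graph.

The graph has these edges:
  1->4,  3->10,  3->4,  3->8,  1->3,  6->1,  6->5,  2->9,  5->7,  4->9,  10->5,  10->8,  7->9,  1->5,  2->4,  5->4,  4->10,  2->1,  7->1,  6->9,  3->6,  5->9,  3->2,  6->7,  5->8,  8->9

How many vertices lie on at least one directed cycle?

A vertex is on a directed cycle iff it belongs to a strongly connected component of size ≥ 2 (or has a self-loop).
The vertices on cycles are {1, 2, 3, 4, 5, 6, 7, 10} — 8 in total.

8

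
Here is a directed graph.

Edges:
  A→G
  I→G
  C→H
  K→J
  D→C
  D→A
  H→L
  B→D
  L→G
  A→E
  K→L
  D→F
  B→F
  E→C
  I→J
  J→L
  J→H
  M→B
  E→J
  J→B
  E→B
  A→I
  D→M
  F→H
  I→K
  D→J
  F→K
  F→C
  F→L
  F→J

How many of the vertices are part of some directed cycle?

A vertex is on a directed cycle iff it belongs to a strongly connected component of size ≥ 2 (or has a self-loop).
The vertices on cycles are {A, B, D, E, F, I, J, K, M} — 9 in total.

9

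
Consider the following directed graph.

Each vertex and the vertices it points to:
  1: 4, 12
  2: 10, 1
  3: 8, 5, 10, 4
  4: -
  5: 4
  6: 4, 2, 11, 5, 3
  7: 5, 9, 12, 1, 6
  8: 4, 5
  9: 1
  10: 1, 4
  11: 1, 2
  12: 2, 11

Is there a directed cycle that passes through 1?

Yes

1 is on a cycle iff 1 can reach itself via ≥1 edge.
1 → 12 → 2 → 1 — yes.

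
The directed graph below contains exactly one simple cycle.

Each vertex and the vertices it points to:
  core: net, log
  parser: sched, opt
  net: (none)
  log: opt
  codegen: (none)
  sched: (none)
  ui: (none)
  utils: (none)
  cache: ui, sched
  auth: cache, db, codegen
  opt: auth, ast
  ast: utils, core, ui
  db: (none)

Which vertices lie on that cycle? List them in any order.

ast, log, opt, core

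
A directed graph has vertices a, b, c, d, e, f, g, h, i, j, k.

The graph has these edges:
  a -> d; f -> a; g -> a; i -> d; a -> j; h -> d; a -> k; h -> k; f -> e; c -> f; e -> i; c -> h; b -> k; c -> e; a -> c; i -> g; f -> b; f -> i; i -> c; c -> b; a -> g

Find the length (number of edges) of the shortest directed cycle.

2

For each vertex v, BFS finds the shortest path from v back to v.
The shortest such closed walk is a → g → a, length 2.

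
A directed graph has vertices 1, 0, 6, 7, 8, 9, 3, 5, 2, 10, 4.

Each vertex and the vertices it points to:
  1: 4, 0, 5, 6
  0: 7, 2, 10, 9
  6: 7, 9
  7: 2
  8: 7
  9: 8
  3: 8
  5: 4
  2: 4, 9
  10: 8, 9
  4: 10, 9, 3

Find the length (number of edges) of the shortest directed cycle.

For each vertex v, BFS finds the shortest path from v back to v.
The shortest such closed walk is 9 → 8 → 7 → 2 → 9, length 4.

4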